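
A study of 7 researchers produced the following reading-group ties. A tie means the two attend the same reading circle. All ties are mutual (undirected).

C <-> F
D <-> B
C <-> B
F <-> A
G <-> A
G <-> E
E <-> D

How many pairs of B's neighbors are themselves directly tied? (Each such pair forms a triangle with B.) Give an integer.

0

B's neighbors are C and D, but none of them are tied to each other, so no triangle contains B.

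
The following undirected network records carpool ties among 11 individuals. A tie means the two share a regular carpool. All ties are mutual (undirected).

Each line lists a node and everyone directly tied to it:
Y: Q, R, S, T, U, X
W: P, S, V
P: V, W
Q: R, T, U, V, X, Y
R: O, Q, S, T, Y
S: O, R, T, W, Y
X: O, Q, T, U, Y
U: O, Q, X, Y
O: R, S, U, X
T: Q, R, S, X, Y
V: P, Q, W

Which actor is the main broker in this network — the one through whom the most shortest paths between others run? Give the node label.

Q

Unnormalized betweenness of each node: O:2, P:0, Q:43/4, R:3/2, S:35/4, T:7/6, U:5/6, V:73/12, W:19/4, X:3/2, Y:8/3.
Q has the largest value, 43/4, making it the main broker — the node through which the most shortest paths run.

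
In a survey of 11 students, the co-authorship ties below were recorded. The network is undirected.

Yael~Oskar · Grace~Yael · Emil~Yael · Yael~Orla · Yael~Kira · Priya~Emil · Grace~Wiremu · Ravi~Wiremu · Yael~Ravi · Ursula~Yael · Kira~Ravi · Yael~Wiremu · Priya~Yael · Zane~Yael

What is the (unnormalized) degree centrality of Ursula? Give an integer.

Ursula is directly tied to Yael. That is 1 neighbor, so the degree of Ursula is 1.

1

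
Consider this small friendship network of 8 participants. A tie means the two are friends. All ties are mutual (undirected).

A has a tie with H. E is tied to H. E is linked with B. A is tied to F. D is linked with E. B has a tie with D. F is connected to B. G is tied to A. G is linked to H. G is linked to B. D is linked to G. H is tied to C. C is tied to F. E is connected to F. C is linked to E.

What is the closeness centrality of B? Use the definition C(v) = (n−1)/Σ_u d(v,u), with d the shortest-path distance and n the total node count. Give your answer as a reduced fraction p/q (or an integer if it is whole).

7/10

Distances from B: A:2, C:2, D:1, E:1, F:1, G:1, H:2. Sum = 10.
n = 8, so closeness = 7/10.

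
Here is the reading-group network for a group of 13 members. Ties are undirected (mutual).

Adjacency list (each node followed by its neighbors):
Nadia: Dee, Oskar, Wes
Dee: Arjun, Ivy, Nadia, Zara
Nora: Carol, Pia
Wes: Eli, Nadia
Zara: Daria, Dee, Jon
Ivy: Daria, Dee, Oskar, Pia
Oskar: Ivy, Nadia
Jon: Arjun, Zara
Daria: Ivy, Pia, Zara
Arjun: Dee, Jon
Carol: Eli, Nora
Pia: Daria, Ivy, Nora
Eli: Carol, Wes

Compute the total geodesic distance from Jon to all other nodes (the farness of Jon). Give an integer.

Distances from Jon: Arjun:1, Carol:5, Daria:2, Dee:2, Eli:5, Ivy:3, Nadia:3, Nora:4, Oskar:4, Pia:3, Wes:4, Zara:1.
Sum = 1 + 5 + 2 + 2 + 5 + 3 + 3 + 4 + 4 + 3 + 4 + 1 = 37.

37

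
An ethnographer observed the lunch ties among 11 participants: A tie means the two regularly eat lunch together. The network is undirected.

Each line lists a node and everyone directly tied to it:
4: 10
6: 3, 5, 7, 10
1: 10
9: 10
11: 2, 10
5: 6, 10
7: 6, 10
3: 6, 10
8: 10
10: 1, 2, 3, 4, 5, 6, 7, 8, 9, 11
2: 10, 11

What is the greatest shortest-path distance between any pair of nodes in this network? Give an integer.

Eccentricity of each node (its greatest distance to any other): 1:2, 2:2, 3:2, 4:2, 5:2, 6:2, 7:2, 8:2, 9:2, 10:1, 11:2.
The maximum eccentricity is 2, realized for instance by the pair 9–11 via 9 – 10 – 11. So the diameter is 2.

2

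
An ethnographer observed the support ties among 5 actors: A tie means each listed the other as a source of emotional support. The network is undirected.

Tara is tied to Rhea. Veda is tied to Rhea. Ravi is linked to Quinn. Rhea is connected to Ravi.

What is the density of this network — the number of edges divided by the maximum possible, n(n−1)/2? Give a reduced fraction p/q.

2/5

There are 4 edges and 5 nodes, so the maximum possible is C(5,2) = 10.
Density = 4/10 = 2/5.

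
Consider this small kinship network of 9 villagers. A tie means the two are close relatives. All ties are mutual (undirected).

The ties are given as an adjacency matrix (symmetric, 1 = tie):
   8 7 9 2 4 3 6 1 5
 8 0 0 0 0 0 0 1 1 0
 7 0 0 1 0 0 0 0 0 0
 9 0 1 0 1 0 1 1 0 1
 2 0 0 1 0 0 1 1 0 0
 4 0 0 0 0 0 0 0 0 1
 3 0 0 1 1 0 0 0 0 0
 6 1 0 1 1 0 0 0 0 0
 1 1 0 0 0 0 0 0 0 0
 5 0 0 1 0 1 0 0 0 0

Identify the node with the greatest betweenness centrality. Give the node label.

Unnormalized betweenness of each node: 1:0, 2:3/2, 3:0, 4:0, 5:7, 6:12, 7:0, 8:7, 9:37/2.
9 has the largest value, 37/2, making it the main broker — the node through which the most shortest paths run.

9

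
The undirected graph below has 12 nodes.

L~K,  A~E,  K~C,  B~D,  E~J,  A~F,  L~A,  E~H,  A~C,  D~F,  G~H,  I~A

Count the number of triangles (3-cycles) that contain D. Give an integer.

D's neighbors are B and F, but none of them are tied to each other, so no triangle contains D.

0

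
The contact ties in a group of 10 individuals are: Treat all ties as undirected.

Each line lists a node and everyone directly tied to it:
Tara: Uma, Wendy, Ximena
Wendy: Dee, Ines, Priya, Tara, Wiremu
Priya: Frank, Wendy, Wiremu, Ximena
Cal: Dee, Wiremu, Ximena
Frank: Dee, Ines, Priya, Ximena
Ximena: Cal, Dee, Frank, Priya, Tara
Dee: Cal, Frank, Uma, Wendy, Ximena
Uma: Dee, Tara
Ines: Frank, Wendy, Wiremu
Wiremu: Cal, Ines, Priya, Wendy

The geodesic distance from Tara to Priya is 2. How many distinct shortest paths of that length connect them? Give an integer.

2

The shortest distance is 2. The length-2 paths are: Tara–Ximena–Priya; Tara–Wendy–Priya.
That gives 2 distinct shortest paths.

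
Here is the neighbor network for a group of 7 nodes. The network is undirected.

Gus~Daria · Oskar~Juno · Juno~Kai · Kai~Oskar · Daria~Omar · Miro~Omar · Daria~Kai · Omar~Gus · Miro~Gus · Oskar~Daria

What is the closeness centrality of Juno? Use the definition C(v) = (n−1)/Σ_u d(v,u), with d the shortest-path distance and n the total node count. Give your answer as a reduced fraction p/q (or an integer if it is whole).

Distances from Juno: Daria:2, Gus:3, Kai:1, Miro:4, Omar:3, Oskar:1. Sum = 14.
n = 7, so closeness = 6/14 = 3/7.

3/7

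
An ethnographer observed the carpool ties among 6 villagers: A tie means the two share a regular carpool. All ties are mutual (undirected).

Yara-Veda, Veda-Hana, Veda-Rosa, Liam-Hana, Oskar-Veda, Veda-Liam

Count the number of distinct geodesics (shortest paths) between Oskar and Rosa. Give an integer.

1

The shortest distance is 2, and the only length-2 path is Oskar–Veda–Rosa. So there is exactly 1 shortest path.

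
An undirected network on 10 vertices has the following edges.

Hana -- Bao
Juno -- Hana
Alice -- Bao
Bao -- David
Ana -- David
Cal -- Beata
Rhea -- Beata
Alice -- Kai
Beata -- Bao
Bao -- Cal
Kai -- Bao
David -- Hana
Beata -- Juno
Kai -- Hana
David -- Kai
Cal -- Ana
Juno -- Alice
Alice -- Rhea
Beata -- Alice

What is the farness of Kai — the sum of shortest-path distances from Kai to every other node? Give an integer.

Distances from Kai: Alice:1, Ana:2, Bao:1, Beata:2, Cal:2, David:1, Hana:1, Juno:2, Rhea:2.
Sum = 1 + 2 + 1 + 2 + 2 + 1 + 1 + 2 + 2 = 14.

14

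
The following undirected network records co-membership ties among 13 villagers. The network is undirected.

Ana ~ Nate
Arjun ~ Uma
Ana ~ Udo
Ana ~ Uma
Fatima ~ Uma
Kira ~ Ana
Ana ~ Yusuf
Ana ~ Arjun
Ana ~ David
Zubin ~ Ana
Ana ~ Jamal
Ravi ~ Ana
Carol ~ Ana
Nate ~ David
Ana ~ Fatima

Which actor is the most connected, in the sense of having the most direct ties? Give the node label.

Ana

Degrees — Ana:12, Arjun:2, Carol:1, David:2, Fatima:2, Jamal:1, Kira:1, Nate:2, Ravi:1, Udo:1, Uma:3, Yusuf:1, Zubin:1.
The maximum is 12, attained only by Ana.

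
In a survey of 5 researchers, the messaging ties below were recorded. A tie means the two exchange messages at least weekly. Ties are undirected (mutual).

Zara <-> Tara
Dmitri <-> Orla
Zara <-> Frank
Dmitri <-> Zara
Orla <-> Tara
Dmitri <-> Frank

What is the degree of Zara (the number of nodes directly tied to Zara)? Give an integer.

Zara is directly tied to Dmitri, Frank, and Tara. That is 3 neighbors, so the degree of Zara is 3.

3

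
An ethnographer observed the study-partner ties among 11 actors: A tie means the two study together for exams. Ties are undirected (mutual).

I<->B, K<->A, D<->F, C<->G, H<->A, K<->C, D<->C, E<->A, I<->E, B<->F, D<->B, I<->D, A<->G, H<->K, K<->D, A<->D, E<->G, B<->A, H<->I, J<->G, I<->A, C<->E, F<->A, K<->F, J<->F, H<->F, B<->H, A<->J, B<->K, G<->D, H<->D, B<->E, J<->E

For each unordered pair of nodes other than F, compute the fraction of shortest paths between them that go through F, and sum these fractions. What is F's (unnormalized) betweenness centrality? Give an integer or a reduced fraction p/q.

Pairs whose geodesics pass through F — H–J: 1/2; D–J: 1/3; B–J: 1/3; K–J: 1/2.
All other pairs contribute 0.
Summing the contributions gives betweenness(F) = 5/3.

5/3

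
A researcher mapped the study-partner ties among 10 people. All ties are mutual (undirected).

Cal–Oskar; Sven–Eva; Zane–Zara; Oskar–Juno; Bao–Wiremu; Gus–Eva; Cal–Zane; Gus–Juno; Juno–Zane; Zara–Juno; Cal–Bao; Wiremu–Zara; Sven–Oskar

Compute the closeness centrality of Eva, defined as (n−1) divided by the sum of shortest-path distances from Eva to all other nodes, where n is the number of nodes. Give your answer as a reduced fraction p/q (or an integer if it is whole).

Distances from Eva: Bao:4, Cal:3, Gus:1, Juno:2, Oskar:2, Sven:1, Wiremu:4, Zane:3, Zara:3. Sum = 23.
n = 10, so closeness = 9/23.

9/23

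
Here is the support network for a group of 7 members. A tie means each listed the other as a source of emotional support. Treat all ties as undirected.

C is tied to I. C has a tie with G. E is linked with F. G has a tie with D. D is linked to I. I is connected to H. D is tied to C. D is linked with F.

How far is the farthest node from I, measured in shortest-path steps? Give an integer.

Distances from I: C:1, D:1, E:3, F:2, G:2, H:1.
The largest is 3 (to E), so the eccentricity of I is 3.

3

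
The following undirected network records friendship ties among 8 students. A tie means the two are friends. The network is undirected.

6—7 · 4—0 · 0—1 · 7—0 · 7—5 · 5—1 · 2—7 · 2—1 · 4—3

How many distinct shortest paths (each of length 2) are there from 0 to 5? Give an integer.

2

The shortest distance is 2. The length-2 paths are: 0–1–5; 0–7–5.
That gives 2 distinct shortest paths.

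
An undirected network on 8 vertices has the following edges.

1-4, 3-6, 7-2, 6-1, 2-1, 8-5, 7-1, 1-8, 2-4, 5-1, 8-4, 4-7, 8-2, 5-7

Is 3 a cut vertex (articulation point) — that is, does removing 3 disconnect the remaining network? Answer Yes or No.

Even without 3, every remaining node can still reach every other (the residual graph is connected), so 3 is not a cut vertex.

No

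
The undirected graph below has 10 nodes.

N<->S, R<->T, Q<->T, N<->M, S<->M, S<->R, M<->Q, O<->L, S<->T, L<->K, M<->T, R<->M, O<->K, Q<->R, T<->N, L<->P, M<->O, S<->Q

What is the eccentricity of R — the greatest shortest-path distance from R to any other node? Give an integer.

Distances from R: K:3, L:3, M:1, N:2, O:2, P:4, Q:1, S:1, T:1.
The largest is 4 (to P), so the eccentricity of R is 4.

4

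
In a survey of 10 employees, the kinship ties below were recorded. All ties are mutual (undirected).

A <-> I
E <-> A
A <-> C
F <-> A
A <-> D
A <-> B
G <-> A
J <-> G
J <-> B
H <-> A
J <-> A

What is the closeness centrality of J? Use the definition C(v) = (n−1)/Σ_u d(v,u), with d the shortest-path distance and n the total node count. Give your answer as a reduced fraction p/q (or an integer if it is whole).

Distances from J: A:1, B:1, C:2, D:2, E:2, F:2, G:1, H:2, I:2. Sum = 15.
n = 10, so closeness = 9/15 = 3/5.

3/5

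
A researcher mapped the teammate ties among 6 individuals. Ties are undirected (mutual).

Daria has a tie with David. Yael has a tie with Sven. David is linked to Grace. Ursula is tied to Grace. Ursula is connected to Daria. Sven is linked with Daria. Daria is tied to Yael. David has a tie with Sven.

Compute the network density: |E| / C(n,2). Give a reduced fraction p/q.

There are 8 edges and 6 nodes, so the maximum possible is C(6,2) = 15.
Density = 8/15.

8/15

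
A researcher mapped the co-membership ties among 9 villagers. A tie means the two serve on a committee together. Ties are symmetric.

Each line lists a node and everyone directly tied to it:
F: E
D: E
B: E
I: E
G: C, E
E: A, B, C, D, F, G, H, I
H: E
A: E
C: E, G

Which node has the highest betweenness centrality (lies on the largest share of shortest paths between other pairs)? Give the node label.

E

Unnormalized betweenness of each node: A:0, B:0, C:0, D:0, E:27, F:0, G:0, H:0, I:0.
E has the largest value, 27, making it the main broker — the node through which the most shortest paths run.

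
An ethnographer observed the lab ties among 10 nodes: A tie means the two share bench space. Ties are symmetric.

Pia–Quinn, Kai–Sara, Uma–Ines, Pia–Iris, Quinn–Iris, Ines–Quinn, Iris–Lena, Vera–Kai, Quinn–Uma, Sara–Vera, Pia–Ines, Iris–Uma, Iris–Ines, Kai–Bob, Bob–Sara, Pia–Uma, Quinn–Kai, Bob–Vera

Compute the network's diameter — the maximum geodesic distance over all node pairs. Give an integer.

Eccentricity of each node (its greatest distance to any other): Bob:4, Ines:3, Iris:3, Kai:3, Lena:4, Pia:3, Quinn:2, Sara:4, Uma:3, Vera:4.
The maximum eccentricity is 4, realized for instance by the pair Lena–Sara via Lena – Iris – Quinn – Kai – Sara. So the diameter is 4.

4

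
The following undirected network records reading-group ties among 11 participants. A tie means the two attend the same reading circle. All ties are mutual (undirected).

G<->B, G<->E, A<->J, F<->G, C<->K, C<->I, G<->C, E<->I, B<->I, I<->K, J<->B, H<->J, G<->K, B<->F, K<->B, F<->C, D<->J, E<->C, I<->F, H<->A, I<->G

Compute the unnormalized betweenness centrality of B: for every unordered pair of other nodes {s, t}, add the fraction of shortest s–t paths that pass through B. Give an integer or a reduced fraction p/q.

Pairs whose geodesics pass through B — A–K: 1; A–C: 4/4; A–F: 1; A–G: 1; A–E: 2/2; A–I: 1; H–K: 1; H–C: 4/4; H–F: 1; H–G: 1; H–E: 2/2; H–I: 1; D–K: 1; D–C: 4/4 … (+11 more pairs).
All other pairs contribute 0.
Summing the contributions gives betweenness(B) = 97/4.

97/4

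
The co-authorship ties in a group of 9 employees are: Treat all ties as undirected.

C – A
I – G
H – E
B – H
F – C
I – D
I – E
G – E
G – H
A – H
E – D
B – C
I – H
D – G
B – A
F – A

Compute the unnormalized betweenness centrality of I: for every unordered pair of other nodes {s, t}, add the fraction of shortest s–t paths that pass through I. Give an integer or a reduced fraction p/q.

Pairs whose geodesics pass through I — B–D: 1/3; F–D: 1/3; A–D: 1/3; C–D: 2/6; D–H: 1/3.
All other pairs contribute 0.
Summing the contributions gives betweenness(I) = 5/3.

5/3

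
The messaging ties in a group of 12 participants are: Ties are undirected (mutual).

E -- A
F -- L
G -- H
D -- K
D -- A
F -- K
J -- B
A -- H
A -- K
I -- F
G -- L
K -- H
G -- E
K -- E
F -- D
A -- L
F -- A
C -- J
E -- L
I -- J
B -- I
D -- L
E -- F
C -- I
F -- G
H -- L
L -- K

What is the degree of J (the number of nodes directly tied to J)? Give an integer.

J is directly tied to B, C, and I. That is 3 neighbors, so the degree of J is 3.

3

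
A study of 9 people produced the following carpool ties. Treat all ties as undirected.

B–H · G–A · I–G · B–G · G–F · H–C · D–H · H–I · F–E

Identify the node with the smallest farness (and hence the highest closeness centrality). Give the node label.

Farness (sum of distances to all others) for each node — A:21, B:15, C:23, D:23, E:26, F:19, G:14, H:16, I:15.
The smallest farness is 14, for G, so G has the highest closeness.

G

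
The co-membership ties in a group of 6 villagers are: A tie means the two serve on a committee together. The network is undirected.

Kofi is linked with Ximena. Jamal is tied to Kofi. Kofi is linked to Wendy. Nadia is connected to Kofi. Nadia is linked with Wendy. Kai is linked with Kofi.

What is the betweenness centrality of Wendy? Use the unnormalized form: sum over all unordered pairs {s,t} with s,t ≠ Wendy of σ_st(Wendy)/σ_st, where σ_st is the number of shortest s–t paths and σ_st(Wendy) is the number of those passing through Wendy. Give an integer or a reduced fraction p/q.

0

No shortest path between any pair of other nodes passes through Wendy.
Summing the contributions gives betweenness(Wendy) = 0.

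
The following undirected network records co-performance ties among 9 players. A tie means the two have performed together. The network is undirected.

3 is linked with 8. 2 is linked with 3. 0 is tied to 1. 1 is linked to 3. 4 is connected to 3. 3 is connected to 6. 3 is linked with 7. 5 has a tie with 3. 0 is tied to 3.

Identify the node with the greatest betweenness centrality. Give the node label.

3

Unnormalized betweenness of each node: 0:0, 1:0, 2:0, 3:27, 4:0, 5:0, 6:0, 7:0, 8:0.
3 has the largest value, 27, making it the main broker — the node through which the most shortest paths run.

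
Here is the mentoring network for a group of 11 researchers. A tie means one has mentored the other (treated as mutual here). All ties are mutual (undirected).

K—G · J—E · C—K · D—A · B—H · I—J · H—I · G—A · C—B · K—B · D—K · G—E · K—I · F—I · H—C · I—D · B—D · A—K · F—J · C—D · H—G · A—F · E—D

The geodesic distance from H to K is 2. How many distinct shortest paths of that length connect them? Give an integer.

The shortest distance is 2. The length-2 paths are: H–I–K; H–G–K; H–C–K; H–B–K.
That gives 4 distinct shortest paths.

4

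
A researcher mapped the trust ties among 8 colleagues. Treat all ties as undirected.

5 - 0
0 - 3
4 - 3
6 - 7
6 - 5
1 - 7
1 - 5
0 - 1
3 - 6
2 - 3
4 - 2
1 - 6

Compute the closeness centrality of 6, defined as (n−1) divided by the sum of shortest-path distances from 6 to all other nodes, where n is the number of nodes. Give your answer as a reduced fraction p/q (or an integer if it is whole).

Distances from 6: 0:2, 1:1, 2:2, 3:1, 4:2, 5:1, 7:1. Sum = 10.
n = 8, so closeness = 7/10.

7/10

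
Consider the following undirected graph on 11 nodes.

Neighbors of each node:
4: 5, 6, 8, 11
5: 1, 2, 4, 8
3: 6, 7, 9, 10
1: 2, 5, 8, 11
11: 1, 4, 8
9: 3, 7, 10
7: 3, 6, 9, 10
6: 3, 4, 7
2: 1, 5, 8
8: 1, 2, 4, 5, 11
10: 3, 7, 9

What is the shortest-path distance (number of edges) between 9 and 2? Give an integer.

5

One shortest route is 9 – 3 – 6 – 4 – 8 – 2, which uses 5 edges, and at distance 4 from 9 we only reach {5, 8, 11}, which does not include 2. So d(9,2) = 5.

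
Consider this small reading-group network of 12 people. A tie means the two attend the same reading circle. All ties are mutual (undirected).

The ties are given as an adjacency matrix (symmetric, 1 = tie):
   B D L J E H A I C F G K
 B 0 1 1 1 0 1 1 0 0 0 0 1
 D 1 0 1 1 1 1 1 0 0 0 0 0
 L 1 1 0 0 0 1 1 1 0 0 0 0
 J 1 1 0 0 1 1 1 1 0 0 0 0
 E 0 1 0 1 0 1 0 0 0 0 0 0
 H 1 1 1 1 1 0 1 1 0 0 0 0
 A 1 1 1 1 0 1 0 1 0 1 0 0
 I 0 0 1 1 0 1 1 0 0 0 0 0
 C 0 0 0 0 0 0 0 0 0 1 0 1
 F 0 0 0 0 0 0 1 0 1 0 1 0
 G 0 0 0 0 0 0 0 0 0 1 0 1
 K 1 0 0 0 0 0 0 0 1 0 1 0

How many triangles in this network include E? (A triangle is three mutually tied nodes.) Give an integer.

3

E's neighbors: D, H, and J.
Neighbor pairs that are themselves tied: E–D–H; E–D–J; E–H–J. Each forms one triangle with E, for 3 in total.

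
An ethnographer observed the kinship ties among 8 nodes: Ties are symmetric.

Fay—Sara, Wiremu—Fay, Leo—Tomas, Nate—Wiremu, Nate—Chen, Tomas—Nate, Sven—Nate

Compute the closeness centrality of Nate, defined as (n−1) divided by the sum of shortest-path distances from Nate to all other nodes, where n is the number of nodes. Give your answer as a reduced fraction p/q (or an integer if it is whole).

7/11

Distances from Nate: Chen:1, Fay:2, Leo:2, Sara:3, Sven:1, Tomas:1, Wiremu:1. Sum = 11.
n = 8, so closeness = 7/11.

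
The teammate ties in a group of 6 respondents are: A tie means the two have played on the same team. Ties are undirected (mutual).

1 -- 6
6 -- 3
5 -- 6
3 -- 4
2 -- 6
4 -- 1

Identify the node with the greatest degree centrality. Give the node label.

Degrees — 1:2, 2:1, 3:2, 4:2, 5:1, 6:4.
The maximum is 4, attained only by 6.

6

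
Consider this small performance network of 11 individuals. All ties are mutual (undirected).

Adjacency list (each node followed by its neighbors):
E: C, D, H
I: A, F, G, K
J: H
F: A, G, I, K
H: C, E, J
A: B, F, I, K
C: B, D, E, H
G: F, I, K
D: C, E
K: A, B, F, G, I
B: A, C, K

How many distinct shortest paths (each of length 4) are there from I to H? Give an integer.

2

The shortest distance is 4. The length-4 paths are: I–A–B–C–H; I–K–B–C–H.
That gives 2 distinct shortest paths.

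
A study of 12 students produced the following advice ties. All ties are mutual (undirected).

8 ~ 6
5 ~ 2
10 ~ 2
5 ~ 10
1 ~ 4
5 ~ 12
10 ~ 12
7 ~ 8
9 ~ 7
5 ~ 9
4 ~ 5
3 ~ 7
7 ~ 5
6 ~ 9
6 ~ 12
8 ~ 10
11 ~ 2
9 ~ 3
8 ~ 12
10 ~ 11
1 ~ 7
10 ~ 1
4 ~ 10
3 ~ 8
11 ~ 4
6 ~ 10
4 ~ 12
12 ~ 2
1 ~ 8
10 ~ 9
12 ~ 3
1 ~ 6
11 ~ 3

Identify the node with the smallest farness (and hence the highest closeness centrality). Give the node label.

10

Farness (sum of distances to all others) for each node — 1:17, 2:18, 3:17, 4:17, 5:16, 6:17, 7:17, 8:16, 9:17, 10:13, 11:18, 12:15.
The smallest farness is 13, for 10, so 10 has the highest closeness.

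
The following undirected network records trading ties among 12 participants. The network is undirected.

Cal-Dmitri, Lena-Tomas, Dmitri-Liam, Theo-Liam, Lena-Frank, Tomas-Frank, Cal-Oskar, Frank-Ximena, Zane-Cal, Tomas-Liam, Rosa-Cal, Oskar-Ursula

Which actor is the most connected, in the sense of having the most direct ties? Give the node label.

Cal

Degrees — Cal:4, Dmitri:2, Frank:3, Lena:2, Liam:3, Oskar:2, Rosa:1, Theo:1, Tomas:3, Ursula:1, Ximena:1, Zane:1.
The maximum is 4, attained only by Cal.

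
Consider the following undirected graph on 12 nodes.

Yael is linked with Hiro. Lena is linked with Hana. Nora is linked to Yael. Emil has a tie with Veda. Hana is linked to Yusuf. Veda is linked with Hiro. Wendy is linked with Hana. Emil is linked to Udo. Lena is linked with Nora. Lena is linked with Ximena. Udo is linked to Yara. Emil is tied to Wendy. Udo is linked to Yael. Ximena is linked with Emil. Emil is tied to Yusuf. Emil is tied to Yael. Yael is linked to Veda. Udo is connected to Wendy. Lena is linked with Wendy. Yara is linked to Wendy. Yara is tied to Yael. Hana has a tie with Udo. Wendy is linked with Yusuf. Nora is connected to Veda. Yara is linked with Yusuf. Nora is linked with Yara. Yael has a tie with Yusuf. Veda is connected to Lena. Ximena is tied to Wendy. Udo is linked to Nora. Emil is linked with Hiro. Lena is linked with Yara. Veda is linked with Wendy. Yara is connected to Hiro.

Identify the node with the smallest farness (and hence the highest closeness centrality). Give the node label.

Farness (sum of distances to all others) for each node — Emil:15, Hana:19, Hiro:19, Lena:16, Nora:17, Udo:16, Veda:16, Wendy:14, Ximena:19, Yael:15, Yara:15, Yusuf:17.
The smallest farness is 14, for Wendy, so Wendy has the highest closeness.

Wendy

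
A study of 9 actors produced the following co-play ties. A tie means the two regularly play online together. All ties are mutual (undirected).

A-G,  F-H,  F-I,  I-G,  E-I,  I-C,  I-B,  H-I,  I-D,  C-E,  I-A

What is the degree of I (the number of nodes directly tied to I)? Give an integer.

8

I is directly tied to A, B, C, D, E, F, G, and H. That is 8 neighbors, so the degree of I is 8.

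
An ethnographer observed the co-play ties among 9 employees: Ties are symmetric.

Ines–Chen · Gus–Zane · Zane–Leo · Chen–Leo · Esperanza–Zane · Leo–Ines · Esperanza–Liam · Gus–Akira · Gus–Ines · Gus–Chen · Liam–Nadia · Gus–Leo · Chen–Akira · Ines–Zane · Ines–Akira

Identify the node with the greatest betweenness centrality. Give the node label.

Zane

Unnormalized betweenness of each node: Akira:0, Chen:1/3, Esperanza:12, Gus:11/3, Ines:11/3, Leo:4/3, Liam:7, Nadia:0, Zane:15.
Zane has the largest value, 15, making it the main broker — the node through which the most shortest paths run.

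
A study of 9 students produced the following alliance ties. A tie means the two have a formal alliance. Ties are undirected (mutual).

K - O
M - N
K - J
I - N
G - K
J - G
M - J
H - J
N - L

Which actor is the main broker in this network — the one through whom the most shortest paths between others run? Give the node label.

Unnormalized betweenness of each node: G:0, H:0, I:0, J:19, K:7, L:0, M:15, N:13, O:0.
J has the largest value, 19, making it the main broker — the node through which the most shortest paths run.

J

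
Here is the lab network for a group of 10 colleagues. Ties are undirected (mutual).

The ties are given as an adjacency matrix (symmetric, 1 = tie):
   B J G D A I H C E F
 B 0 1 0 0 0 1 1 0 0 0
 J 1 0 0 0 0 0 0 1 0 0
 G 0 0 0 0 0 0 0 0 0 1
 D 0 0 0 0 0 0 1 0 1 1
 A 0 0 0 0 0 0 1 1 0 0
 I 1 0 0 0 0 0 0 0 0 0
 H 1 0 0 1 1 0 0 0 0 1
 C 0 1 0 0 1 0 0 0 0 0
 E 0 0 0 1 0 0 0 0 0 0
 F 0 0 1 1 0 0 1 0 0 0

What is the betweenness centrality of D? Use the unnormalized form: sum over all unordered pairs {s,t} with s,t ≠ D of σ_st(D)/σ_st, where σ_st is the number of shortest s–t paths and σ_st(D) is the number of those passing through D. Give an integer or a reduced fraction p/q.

8

Pairs whose geodesics pass through D — B–E: 1; J–E: 1; G–E: 1; A–E: 1; I–E: 1; H–E: 1; C–E: 1; E–F: 1.
All other pairs contribute 0.
Summing the contributions gives betweenness(D) = 8.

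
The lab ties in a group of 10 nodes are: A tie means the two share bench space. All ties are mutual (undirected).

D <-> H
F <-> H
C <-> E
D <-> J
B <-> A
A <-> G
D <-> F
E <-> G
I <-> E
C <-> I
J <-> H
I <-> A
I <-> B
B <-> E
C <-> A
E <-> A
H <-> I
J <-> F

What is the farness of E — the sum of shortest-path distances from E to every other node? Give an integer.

Distances from E: A:1, B:1, C:1, D:3, F:3, G:1, H:2, I:1, J:3.
Sum = 1 + 1 + 1 + 3 + 3 + 1 + 2 + 1 + 3 = 16.

16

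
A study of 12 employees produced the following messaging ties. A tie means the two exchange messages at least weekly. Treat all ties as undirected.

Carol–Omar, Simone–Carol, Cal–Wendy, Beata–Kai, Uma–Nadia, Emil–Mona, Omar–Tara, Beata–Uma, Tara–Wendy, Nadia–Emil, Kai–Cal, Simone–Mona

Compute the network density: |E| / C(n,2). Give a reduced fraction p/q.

2/11

There are 12 edges and 12 nodes, so the maximum possible is C(12,2) = 66.
Density = 12/66 = 2/11.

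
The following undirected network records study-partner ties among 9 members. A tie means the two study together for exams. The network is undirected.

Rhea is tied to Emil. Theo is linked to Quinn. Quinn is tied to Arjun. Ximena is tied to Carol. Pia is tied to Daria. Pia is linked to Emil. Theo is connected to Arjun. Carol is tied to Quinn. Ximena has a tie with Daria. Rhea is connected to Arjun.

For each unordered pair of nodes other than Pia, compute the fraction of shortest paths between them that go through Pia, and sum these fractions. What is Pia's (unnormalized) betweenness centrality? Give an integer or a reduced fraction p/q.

Pairs whose geodesics pass through Pia — Emil–Carol: 1/2; Emil–Ximena: 1; Emil–Daria: 1; Rhea–Ximena: 1/2; Rhea–Daria: 1; Arjun–Daria: 1/2.
All other pairs contribute 0.
Summing the contributions gives betweenness(Pia) = 9/2.

9/2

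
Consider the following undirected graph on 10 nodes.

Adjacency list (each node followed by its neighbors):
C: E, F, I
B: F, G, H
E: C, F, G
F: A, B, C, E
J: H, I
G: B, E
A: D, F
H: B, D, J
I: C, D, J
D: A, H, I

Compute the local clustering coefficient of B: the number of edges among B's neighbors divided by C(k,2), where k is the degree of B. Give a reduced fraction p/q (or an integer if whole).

B's neighbors: F, G, and H (k = 3).
Possible neighbor pairs: C(3,2) = 3. Edges among them: none → e = 0.
Clustering(B) = 0/3 = 0.

0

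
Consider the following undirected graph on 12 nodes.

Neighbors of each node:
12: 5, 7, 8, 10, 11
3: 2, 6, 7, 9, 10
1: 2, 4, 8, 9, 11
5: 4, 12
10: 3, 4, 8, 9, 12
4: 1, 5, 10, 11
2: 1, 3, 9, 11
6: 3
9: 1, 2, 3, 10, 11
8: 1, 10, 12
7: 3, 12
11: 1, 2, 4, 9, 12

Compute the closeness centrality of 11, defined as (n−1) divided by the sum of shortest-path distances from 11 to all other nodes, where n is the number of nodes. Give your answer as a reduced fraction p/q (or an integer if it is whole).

Distances from 11: 1:1, 2:1, 3:2, 4:1, 5:2, 6:3, 7:2, 8:2, 9:1, 10:2, 12:1. Sum = 18.
n = 12, so closeness = 11/18.

11/18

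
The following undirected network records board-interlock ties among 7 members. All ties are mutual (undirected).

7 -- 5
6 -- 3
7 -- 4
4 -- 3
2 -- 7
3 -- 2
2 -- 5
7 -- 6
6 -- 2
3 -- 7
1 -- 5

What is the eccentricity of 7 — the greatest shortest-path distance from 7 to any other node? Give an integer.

Distances from 7: 1:2, 2:1, 3:1, 4:1, 5:1, 6:1.
The largest is 2 (to 1), so the eccentricity of 7 is 2.

2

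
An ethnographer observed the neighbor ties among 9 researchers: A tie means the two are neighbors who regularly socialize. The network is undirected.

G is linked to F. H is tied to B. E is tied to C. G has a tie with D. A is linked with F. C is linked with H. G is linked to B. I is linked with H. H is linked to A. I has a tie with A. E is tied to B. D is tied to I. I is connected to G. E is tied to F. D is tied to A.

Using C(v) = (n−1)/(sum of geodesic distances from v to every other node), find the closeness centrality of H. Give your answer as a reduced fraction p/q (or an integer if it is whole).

2/3

Distances from H: A:1, B:1, C:1, D:2, E:2, F:2, G:2, I:1. Sum = 12.
n = 9, so closeness = 8/12 = 2/3.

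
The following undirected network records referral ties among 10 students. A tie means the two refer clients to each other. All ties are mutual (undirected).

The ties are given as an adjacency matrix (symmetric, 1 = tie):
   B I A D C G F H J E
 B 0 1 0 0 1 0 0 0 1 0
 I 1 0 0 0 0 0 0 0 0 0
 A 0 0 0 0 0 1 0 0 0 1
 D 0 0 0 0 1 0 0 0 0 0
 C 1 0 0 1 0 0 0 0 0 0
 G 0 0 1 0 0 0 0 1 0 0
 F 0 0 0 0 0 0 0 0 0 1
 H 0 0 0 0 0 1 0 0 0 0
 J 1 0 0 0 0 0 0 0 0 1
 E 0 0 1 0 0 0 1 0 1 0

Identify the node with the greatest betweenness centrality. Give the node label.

E

Unnormalized betweenness of each node: A:14, B:20, C:8, D:0, E:23, F:0, G:8, H:0, I:0, J:20.
E has the largest value, 23, making it the main broker — the node through which the most shortest paths run.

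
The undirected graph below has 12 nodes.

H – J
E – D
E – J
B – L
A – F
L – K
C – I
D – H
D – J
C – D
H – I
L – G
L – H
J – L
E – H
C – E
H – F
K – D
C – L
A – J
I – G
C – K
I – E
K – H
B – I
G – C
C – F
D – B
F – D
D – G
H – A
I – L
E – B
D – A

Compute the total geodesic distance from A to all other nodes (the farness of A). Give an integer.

18

Distances from A: B:2, C:2, D:1, E:2, F:1, G:2, H:1, I:2, J:1, K:2, L:2.
Sum = 2 + 2 + 1 + 2 + 1 + 2 + 1 + 2 + 1 + 2 + 2 = 18.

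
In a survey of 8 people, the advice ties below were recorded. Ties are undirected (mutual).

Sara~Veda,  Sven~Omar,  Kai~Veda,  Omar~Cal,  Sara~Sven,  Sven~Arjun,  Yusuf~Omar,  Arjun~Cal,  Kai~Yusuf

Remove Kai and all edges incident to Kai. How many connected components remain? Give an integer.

1

Kai's neighbors (Veda and Yusuf) remain reachable from one another through other ties, so the rest of the network stays in one piece.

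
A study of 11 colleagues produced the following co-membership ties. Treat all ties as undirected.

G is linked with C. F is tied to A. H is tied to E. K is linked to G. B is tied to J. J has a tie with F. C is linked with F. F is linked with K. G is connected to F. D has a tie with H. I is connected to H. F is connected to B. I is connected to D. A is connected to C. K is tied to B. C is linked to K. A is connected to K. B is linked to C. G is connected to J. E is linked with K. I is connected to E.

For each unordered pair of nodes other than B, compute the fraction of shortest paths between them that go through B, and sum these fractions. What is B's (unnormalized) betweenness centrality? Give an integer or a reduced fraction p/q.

2

Pairs whose geodesics pass through B — C–J: 1/3; K–J: 1/3; J–I: 1/3; J–D: 2/6; J–H: 1/3; J–E: 1/3.
All other pairs contribute 0.
Summing the contributions gives betweenness(B) = 2.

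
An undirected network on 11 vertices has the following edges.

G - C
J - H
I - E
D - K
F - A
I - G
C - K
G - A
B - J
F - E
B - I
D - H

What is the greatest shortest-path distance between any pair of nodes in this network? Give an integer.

5

Eccentricity of each node (its greatest distance to any other): A:5, B:4, C:4, D:5, E:5, F:5, G:4, H:5, I:4, J:4, K:4.
The maximum eccentricity is 5, realized for instance by the pair A–H via A – G – C – K – D – H. So the diameter is 5.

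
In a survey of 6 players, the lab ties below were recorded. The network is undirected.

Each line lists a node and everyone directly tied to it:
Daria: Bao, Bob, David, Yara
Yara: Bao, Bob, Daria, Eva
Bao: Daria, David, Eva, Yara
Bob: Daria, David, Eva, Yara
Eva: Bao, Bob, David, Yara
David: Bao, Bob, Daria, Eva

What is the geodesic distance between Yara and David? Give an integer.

2

One shortest route is Yara – Bob – David, which uses 2 edges, and Yara and David are not directly tied, so nothing shorter exists. So d(Yara,David) = 2.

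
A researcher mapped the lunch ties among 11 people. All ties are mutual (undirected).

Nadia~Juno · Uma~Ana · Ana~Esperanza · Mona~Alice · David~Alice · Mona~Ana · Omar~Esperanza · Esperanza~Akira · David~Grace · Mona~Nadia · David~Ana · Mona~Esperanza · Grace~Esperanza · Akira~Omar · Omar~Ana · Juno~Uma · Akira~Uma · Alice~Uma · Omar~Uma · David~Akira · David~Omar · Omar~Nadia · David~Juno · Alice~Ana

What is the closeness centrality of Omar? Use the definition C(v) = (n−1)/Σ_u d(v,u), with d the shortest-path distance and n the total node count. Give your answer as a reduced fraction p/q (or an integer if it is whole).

5/7

Distances from Omar: Akira:1, Alice:2, Ana:1, David:1, Esperanza:1, Grace:2, Juno:2, Mona:2, Nadia:1, Uma:1. Sum = 14.
n = 11, so closeness = 10/14 = 5/7.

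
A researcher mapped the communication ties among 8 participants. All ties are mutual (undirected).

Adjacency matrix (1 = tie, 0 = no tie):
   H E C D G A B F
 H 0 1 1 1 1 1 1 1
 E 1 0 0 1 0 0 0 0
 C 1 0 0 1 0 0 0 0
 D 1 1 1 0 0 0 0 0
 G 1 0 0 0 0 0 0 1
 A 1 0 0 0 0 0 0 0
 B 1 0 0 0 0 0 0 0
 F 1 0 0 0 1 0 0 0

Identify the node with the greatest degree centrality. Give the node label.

H

Degrees — A:1, B:1, C:2, D:3, E:2, F:2, G:2, H:7.
The maximum is 7, attained only by H.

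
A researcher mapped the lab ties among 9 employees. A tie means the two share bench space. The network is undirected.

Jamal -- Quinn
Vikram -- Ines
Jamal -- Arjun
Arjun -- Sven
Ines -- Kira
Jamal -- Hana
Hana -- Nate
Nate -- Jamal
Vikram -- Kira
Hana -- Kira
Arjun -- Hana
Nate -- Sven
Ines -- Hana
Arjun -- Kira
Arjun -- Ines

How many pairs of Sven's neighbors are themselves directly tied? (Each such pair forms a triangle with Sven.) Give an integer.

0

Sven's neighbors are Arjun and Nate, but none of them are tied to each other, so no triangle contains Sven.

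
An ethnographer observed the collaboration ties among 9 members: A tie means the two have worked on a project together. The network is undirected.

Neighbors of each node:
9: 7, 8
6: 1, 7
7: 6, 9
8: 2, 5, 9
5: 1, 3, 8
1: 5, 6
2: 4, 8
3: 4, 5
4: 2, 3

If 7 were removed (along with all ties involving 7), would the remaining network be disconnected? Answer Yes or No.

Even without 7, every remaining node can still reach every other (the residual graph is connected), so 7 is not a cut vertex.

No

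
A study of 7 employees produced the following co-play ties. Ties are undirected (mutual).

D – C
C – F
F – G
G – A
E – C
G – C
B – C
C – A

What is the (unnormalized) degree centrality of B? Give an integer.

1

B is directly tied to C. That is 1 neighbor, so the degree of B is 1.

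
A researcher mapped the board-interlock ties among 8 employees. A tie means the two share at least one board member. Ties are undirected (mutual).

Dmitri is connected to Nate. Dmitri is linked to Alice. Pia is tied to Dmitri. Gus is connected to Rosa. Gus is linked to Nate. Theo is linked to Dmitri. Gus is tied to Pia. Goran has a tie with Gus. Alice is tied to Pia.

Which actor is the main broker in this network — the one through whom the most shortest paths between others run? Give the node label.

Gus

Unnormalized betweenness of each node: Alice:0, Dmitri:15/2, Goran:0, Gus:23/2, Nate:3, Pia:6, Rosa:0, Theo:0.
Gus has the largest value, 23/2, making it the main broker — the node through which the most shortest paths run.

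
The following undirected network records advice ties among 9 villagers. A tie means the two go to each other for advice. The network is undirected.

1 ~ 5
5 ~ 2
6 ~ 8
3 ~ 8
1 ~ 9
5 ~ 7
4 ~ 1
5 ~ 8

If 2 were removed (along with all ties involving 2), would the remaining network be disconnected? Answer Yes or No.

Even without 2, every remaining node can still reach every other (the residual graph is connected), so 2 is not a cut vertex.

No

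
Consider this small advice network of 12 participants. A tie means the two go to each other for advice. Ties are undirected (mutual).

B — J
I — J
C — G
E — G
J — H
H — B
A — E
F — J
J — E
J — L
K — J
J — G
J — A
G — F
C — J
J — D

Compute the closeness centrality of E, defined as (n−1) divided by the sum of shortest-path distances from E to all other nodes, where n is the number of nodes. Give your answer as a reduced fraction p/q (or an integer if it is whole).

Distances from E: A:1, B:2, C:2, D:2, F:2, G:1, H:2, I:2, J:1, K:2, L:2. Sum = 19.
n = 12, so closeness = 11/19.

11/19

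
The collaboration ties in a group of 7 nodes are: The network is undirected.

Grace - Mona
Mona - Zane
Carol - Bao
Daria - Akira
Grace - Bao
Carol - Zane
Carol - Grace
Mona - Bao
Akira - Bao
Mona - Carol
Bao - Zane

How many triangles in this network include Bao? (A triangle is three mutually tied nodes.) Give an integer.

Bao's neighbors: Akira, Carol, Grace, Mona, and Zane.
Neighbor pairs that are themselves tied: Bao–Carol–Grace; Bao–Carol–Mona; Bao–Carol–Zane; Bao–Grace–Mona; Bao–Mona–Zane. Each forms one triangle with Bao, for 5 in total.

5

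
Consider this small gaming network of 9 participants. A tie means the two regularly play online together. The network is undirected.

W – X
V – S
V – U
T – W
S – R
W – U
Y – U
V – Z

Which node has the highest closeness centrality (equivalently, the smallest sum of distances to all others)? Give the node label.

Farness (sum of distances to all others) for each node — R:27, S:20, T:24, U:14, V:15, W:17, X:24, Y:21, Z:22.
The smallest farness is 14, for U, so U has the highest closeness.

U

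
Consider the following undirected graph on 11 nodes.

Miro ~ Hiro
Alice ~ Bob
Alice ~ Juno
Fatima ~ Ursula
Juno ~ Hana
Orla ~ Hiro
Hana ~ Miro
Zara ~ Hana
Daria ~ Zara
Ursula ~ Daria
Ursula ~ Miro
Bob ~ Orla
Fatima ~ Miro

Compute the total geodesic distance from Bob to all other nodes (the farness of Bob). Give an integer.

Distances from Bob: Alice:1, Daria:5, Fatima:4, Hana:3, Hiro:2, Juno:2, Miro:3, Orla:1, Ursula:4, Zara:4.
Sum = 1 + 5 + 4 + 3 + 2 + 2 + 3 + 1 + 4 + 4 = 29.

29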